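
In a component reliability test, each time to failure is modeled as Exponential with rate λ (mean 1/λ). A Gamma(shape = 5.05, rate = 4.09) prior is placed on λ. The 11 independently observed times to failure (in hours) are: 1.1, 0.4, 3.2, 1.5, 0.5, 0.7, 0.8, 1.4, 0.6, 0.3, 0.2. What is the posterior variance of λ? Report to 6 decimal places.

0.073373

With a Gamma(shape α, rate β) prior on the exponential rate λ, the posterior after n observations with total T = Σxᵢ is Gamma(α+n, β+T).
Sum of observations T = 10.7 hours; n = 11.
Posterior: Gamma(5.05+11, 4.09+10.7) = Gamma(16.05, 14.79).
Var = α/β² = 0.073373.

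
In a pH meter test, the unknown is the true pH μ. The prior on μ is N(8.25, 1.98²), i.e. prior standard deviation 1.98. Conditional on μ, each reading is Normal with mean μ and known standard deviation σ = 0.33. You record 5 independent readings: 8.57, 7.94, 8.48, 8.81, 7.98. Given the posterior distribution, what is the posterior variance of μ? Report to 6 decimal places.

For Normal data with known variance σ², a Normal(μ₀, σ₀²) prior on μ is conjugate. Posterior precision = 1/σ₀² + n/σ²; posterior mean is the precision-weighted average of μ₀ and x̄.
σ₀² = 1.98² = 3.9204, σ² = 0.33² = 0.1089; σ² + n·σ₀² = 0.1089 + 5·3.9204 = 19.7109.
Posterior precision = 1/σ₀² + n/σ² = 1/3.9204 + 5/0.1089 = (σ² + n·σ₀²)/(σ₀²σ²) = 19.7109/(3.9204·0.1089); posterior variance σₙ² = σ₀²σ²/(σ² + n·σ₀²) = 3.9204·0.1089/19.7109 = 0.021660.

0.021660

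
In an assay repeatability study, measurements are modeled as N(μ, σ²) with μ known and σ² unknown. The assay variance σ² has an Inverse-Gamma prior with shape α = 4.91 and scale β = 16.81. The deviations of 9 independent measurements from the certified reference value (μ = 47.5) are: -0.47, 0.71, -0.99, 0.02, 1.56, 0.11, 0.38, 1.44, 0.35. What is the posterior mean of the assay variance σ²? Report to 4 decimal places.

With known mean μ and an Inverse-Gamma(α, β) prior on σ², the Normal likelihood is conjugate: posterior is Inv-Gamma(α + n/2, β + Σ(xᵢ−μ)²/2).
Σ(xᵢ−μ)² = (-0.47)² + (0.71)² + (-0.99)² + (0.02)² + (1.56)² + (0.11)² + (0.38)² + (1.44)² + (0.35)² = 6.4917.
Posterior: Inv-Gamma(4.91 + 9/2, 16.81 + 6.4917/2) = Inv-Gamma(9.41, 20.05585).
E[σ²|data] = β/(α−1) = 20.05585/8.41 = 2.3848.

2.3848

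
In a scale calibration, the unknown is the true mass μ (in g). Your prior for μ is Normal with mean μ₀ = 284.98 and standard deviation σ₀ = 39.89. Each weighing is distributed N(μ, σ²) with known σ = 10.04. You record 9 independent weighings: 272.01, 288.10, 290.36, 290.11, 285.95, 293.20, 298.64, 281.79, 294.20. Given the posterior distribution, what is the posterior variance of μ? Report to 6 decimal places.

11.121893

For Normal data with known variance σ², a Normal(μ₀, σ₀²) prior on μ is conjugate. Posterior precision = 1/σ₀² + n/σ²; posterior mean is the precision-weighted average of μ₀ and x̄.
σ₀² = 39.89² = 1591.2121, σ² = 10.04² = 100.8016; σ² + n·σ₀² = 100.8016 + 9·1591.2121 = 14421.7105.
Posterior precision = 1/σ₀² + n/σ² = 1/1591.2121 + 9/100.8016 = (σ² + n·σ₀²)/(σ₀²σ²) = 14421.7105/(1591.2121·100.8016); posterior variance σₙ² = σ₀²σ²/(σ² + n·σ₀²) = 1591.2121·100.8016/14421.7105 = 11.121893.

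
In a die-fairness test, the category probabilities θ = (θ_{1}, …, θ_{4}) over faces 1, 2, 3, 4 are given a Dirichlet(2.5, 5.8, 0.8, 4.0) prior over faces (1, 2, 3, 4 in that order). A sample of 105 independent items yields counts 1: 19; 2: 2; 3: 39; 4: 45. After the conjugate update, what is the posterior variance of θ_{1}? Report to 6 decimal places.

0.001250

The Dirichlet prior is conjugate to the Multinomial likelihood: each posterior αⱼ = prior αⱼ + observed count nⱼ.
Posterior concentration: (21.5, 7.8, 39.8, 49.0), total = 118.1.
Var[θ_j] = α_j(Σα−α_j)/((Σα)²(Σα+1)) = 21.5·96.6/(118.1²·119.1) = 0.001250.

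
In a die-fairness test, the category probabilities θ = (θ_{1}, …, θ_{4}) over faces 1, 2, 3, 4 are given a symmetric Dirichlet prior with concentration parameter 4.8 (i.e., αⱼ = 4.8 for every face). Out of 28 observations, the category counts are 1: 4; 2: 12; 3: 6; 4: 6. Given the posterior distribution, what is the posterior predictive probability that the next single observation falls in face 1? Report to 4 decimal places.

0.1864

The Dirichlet prior is conjugate to the Multinomial likelihood: each posterior αⱼ = prior αⱼ + observed count nⱼ.
Posterior concentration: (8.8, 16.8, 10.8, 10.8), total = 47.2.
P(next = 1 | data) = α_{1}/Σα = 0.1864.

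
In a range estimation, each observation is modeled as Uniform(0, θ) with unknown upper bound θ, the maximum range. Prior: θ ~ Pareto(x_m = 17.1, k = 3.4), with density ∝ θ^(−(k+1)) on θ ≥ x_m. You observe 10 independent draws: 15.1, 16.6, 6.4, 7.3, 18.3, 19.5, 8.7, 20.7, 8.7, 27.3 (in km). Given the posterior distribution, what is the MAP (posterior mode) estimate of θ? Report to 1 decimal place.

27.3

A Pareto(scale x_m, shape k) prior on the upper bound θ of Uniform(0, θ) is conjugate: posterior is Pareto(max(x_m, max xᵢ), k + n).
Sample maximum = 27.3; prior scale x_m = 17.1 → posterior scale = max = 27.3.
Posterior shape = 3.4 + 10 = 13.4.
The Pareto density is decreasing on [x_m, ∞), so the mode is x_m = 27.3.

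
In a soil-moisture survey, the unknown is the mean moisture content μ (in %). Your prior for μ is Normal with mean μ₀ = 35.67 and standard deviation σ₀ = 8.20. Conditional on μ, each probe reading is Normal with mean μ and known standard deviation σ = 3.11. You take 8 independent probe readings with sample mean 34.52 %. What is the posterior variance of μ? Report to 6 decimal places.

For Normal data with known variance σ², a Normal(μ₀, σ₀²) prior on μ is conjugate. Posterior precision = 1/σ₀² + n/σ²; posterior mean is the precision-weighted average of μ₀ and x̄.
σ₀² = 8.20² = 67.24, σ² = 3.11² = 9.6721; σ² + n·σ₀² = 9.6721 + 8·67.24 = 547.5921.
Posterior precision = 1/σ₀² + n/σ² = 1/67.24 + 8/9.6721 = (σ² + n·σ₀²)/(σ₀²σ²) = 547.5921/(67.24·9.6721); posterior variance σₙ² = σ₀²σ²/(σ² + n·σ₀²) = 67.24·9.6721/547.5921 = 1.187658.

1.187658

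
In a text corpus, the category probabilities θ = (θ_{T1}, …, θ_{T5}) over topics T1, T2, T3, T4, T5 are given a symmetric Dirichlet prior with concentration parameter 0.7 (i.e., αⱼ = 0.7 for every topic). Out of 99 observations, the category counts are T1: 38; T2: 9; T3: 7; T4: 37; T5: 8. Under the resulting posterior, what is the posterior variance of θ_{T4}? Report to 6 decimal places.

The Dirichlet prior is conjugate to the Multinomial likelihood: each posterior αⱼ = prior αⱼ + observed count nⱼ.
Posterior concentration: (38.7, 9.7, 7.7, 37.7, 8.7), total = 102.5.
Var[θ_j] = α_j(Σα−α_j)/((Σα)²(Σα+1)) = 37.7·64.8/(102.5²·103.5) = 0.002247.

0.002247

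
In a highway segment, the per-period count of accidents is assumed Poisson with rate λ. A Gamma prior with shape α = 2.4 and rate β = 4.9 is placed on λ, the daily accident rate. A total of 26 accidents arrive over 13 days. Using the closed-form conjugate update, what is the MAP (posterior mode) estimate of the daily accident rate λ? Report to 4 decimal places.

1.5307

With a Gamma(shape α, rate β) prior, the Poisson likelihood is conjugate: the posterior is Gamma(α + ΣXᵢ, β + n).
Posterior: Gamma(α+S, β+n) = Gamma(2.4+26, 4.9+13) = Gamma(28.4, 17.9).
Mode of Gamma(α,β) for α≥1 is (α−1)/β = 27.4/17.9 = 1.5307.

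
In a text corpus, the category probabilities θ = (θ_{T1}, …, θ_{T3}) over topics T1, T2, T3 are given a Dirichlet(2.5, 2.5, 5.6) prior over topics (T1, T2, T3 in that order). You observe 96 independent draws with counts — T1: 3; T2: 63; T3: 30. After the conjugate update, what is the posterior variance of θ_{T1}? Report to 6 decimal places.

The Dirichlet prior is conjugate to the Multinomial likelihood: each posterior αⱼ = prior αⱼ + observed count nⱼ.
Posterior concentration: (5.5, 65.5, 35.6), total = 106.6.
Var[θ_j] = α_j(Σα−α_j)/((Σα)²(Σα+1)) = 5.5·101.1/(106.6²·107.6) = 0.000455.

0.000455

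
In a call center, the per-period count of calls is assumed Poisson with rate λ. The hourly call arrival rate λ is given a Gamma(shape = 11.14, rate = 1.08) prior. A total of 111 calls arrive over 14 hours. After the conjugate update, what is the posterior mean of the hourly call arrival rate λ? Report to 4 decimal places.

8.0995

With a Gamma(shape α, rate β) prior, the Poisson likelihood is conjugate: the posterior is Gamma(α + ΣXᵢ, β + n).
Posterior: Gamma(α+S, β+n) = Gamma(11.14+111, 1.08+14) = Gamma(122.14, 15.08).
Posterior mean = α/β = 122.14/15.08 = 8.0995.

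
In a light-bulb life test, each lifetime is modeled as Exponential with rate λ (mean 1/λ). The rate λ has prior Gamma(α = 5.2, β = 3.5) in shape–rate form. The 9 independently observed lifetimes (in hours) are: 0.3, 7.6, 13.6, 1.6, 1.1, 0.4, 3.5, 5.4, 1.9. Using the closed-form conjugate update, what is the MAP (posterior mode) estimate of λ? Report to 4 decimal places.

0.3393

With a Gamma(shape α, rate β) prior on the exponential rate λ, the posterior after n observations with total T = Σxᵢ is Gamma(α+n, β+T).
Sum of observations T = 35.4 hours; n = 9.
Posterior: Gamma(5.2+9, 3.5+35.4) = Gamma(14.2, 38.9).
Mode = (α−1)/β = 0.3393.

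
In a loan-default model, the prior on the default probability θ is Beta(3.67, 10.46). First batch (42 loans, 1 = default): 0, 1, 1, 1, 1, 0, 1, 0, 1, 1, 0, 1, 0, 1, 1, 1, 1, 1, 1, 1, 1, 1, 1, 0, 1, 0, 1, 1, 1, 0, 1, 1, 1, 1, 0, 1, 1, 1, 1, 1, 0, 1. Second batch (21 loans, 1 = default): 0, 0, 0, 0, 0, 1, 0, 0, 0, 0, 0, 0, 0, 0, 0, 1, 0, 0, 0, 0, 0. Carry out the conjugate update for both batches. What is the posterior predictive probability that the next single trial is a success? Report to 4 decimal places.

0.4884

The Beta prior is conjugate to a Binomial/Bernoulli likelihood; the update adds successes to α and failures to β.
After batch 1: Beta(3.67+32, 10.46+10) = Beta(35.67, 20.46).
After batch 2: Beta(35.67+2, 20.46+19) = Beta(37.67, 39.46).
For a single future Bernoulli trial, P(success | data) = α/(α+β) = 0.4884.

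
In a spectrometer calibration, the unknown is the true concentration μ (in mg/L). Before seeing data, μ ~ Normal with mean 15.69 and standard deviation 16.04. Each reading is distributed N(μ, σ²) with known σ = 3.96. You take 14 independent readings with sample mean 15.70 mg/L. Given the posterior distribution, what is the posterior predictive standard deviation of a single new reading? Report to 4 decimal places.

4.0984

For Normal data with known variance σ², a Normal(μ₀, σ₀²) prior on μ is conjugate. Posterior precision = 1/σ₀² + n/σ²; posterior mean is the precision-weighted average of μ₀ and x̄.
σ₀² = 16.04² = 257.2816, σ² = 3.96² = 15.6816; σ² + n·σ₀² = 15.6816 + 14·257.2816 = 3617.624.
Posterior precision = 1/σ₀² + n/σ² = 1/257.2816 + 14/15.6816 = (σ² + n·σ₀²)/(σ₀²σ²) = 3617.624/(257.2816·15.6816); posterior variance σₙ² = σ₀²σ²/(σ² + n·σ₀²) = 257.2816·15.6816/3617.624 = 1.115259.
Predictive variance for one new observation = σₙ² + σ² = 257.2816·15.6816/3617.624 + 15.6816 = σ²·(σ₀² + 3617.624)/3617.624 = 15.6816·3874.9056/3617.624 = 16.796859; SD = √(15.6816·3874.9056/3617.624) = 4.0984.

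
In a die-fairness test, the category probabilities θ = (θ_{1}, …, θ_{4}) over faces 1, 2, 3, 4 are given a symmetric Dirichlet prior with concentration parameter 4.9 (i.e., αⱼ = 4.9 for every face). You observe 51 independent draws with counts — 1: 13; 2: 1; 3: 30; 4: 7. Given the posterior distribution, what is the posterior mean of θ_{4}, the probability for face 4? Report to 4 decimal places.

The Dirichlet prior is conjugate to the Multinomial likelihood: each posterior αⱼ = prior αⱼ + observed count nⱼ.
Posterior concentration: (17.9, 5.9, 34.9, 11.9), total = 70.6.
E[θ_{4}|data] = α_{4}/Σα = 11.9/70.6 = 0.1686.

0.1686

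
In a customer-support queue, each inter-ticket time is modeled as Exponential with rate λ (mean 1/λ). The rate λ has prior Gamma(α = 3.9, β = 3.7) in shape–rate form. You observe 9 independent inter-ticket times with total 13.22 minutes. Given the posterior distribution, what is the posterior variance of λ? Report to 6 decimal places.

0.045060

With a Gamma(shape α, rate β) prior on the exponential rate λ, the posterior after n observations with total T = Σxᵢ is Gamma(α+n, β+T).
Posterior: Gamma(3.9+9, 3.7+13.22) = Gamma(12.9, 16.92).
Var = α/β² = 0.045060.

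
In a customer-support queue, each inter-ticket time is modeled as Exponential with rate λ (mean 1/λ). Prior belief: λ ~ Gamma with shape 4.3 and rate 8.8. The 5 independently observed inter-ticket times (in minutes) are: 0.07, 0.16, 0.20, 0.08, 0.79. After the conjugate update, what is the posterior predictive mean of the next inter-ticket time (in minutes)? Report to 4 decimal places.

1.2169

With a Gamma(shape α, rate β) prior on the exponential rate λ, the posterior after n observations with total T = Σxᵢ is Gamma(α+n, β+T).
Sum of observations T = 1.30 minutes; n = 5.
Posterior: Gamma(4.3+5, 8.8+1.30) = Gamma(9.3, 10.10).
The predictive distribution for the next observation is Lomax; its mean is β/(α−1) = 10.10/8.3 = 1.2169.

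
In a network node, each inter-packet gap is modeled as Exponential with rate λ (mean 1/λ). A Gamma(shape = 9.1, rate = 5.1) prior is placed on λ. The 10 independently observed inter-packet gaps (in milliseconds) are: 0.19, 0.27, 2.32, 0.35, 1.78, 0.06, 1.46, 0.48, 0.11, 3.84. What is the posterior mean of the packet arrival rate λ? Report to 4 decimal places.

1.1967

With a Gamma(shape α, rate β) prior on the exponential rate λ, the posterior after n observations with total T = Σxᵢ is Gamma(α+n, β+T).
Sum of observations T = 10.86 milliseconds; n = 10.
Posterior: Gamma(9.1+10, 5.1+10.86) = Gamma(19.1, 15.96).
Posterior mean of λ = α/β = 19.1/15.96 = 1.1967.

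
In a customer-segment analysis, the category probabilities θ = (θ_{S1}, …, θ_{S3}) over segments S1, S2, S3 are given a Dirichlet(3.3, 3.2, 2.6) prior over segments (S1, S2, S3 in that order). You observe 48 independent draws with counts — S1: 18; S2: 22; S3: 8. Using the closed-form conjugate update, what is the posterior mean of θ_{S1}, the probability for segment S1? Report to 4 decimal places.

The Dirichlet prior is conjugate to the Multinomial likelihood: each posterior αⱼ = prior αⱼ + observed count nⱼ.
Posterior concentration: (21.3, 25.2, 10.6), total = 57.1.
E[θ_{S1}|data] = α_{S1}/Σα = 21.3/57.1 = 0.3730.

0.3730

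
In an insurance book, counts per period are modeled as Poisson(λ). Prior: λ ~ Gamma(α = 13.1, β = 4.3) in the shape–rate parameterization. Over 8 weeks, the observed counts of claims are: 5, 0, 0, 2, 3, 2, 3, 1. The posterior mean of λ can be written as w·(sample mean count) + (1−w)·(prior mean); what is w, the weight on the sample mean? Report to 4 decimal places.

With a Gamma(shape α, rate β) prior, the Poisson likelihood is conjugate: the posterior is Gamma(α + ΣXᵢ, β + n).
Posterior mean = (α₀+S)/(β₀+n) = [n/(β₀+n)]·(S/n) + [β₀/(β₀+n)]·(α₀/β₀), so only n and β₀ enter the weight.
Weight on data w = n/(β₀+n) = 8/(4.3+8) = 8/12.3 = 0.6504.

0.6504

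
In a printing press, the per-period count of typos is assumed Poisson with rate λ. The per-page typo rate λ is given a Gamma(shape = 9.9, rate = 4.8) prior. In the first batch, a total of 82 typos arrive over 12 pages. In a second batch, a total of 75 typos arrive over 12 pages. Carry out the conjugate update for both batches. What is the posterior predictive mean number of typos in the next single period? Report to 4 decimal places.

5.7951

With a Gamma(shape α, rate β) prior, the Poisson likelihood is conjugate: the posterior is Gamma(α + ΣXᵢ, β + n).
After batch 1: Gamma(α+S, β+n) = Gamma(9.9+82, 4.8+12) = Gamma(91.9, 16.8).
After batch 2: Gamma(α+S, β+n) = Gamma(91.9+75, 16.8+12) = Gamma(166.9, 28.8).
The predictive distribution for one future period is NegBinom with mean α/β = 5.7951.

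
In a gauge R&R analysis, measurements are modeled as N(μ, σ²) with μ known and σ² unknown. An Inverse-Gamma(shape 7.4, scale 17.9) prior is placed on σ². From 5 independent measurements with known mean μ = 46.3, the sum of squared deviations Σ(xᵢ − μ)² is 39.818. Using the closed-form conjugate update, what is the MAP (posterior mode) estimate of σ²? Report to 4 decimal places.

3.4687

With known mean μ and an Inverse-Gamma(α, β) prior on σ², the Normal likelihood is conjugate: posterior is Inv-Gamma(α + n/2, β + Σ(xᵢ−μ)²/2).
Posterior: Inv-Gamma(7.4 + 5/2, 17.9 + 39.818/2) = Inv-Gamma(9.90, 37.8090).
Mode = β/(α+1) = 37.8090/10.90 = 3.4687.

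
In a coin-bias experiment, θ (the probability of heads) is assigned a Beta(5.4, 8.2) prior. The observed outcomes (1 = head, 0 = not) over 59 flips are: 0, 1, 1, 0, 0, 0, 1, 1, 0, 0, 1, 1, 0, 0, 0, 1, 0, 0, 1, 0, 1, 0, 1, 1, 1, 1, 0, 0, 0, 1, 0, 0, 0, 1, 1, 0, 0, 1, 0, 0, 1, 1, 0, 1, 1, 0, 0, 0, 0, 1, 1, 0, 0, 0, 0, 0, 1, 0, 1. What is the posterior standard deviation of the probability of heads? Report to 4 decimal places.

0.0575

The Beta prior is conjugate to a Binomial/Bernoulli likelihood; the update adds successes to α and failures to β.
Posterior: Beta(α+k, β+n−k) = Beta(5.4+25, 8.2+34) = Beta(30.4, 42.2).
Var = αβ/((α+β)²(α+β+1)) = 30.4·42.2/(72.6²·73.6) = 0.00330701; SD = √0.00330701 = 0.0575.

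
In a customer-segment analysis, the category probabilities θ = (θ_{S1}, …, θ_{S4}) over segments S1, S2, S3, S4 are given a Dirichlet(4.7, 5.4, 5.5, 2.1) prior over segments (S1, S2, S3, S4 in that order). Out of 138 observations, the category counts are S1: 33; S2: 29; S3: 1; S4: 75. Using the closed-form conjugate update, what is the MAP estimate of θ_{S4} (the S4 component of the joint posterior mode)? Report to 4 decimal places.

0.5016

The Dirichlet prior is conjugate to the Multinomial likelihood: each posterior αⱼ = prior αⱼ + observed count nⱼ.
Posterior concentration: (37.7, 34.4, 6.5, 77.1), total = 155.7.
Joint mode component: (α_{S4}−1)/(Σα−K) = 76.1/151.7 = 0.5016.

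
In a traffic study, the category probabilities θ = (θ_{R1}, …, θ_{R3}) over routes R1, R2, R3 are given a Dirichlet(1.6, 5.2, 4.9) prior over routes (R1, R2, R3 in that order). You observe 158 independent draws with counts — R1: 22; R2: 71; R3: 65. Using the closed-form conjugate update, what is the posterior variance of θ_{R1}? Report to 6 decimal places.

0.000701

The Dirichlet prior is conjugate to the Multinomial likelihood: each posterior αⱼ = prior αⱼ + observed count nⱼ.
Posterior concentration: (23.6, 76.2, 69.9), total = 169.7.
Var[θ_j] = α_j(Σα−α_j)/((Σα)²(Σα+1)) = 23.6·146.1/(169.7²·170.7) = 0.000701.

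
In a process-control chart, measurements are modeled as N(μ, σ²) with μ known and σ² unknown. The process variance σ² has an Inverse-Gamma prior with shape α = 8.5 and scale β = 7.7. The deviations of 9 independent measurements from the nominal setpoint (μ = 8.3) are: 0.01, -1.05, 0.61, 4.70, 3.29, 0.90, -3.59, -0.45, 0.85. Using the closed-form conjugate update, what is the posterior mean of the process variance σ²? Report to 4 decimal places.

2.6838

With known mean μ and an Inverse-Gamma(α, β) prior on σ², the Normal likelihood is conjugate: posterior is Inv-Gamma(α + n/2, β + Σ(xᵢ−μ)²/2).
Σ(xᵢ−μ)² = (0.01)² + (-1.05)² + (0.61)² + (4.70)² + (3.29)² + (0.90)² + (-3.59)² + (-0.45)² + (0.85)² = 49.0119.
Posterior: Inv-Gamma(8.5 + 9/2, 7.7 + 49.0119/2) = Inv-Gamma(13.00, 32.20595).
E[σ²|data] = β/(α−1) = 32.20595/12.00 = 2.6838.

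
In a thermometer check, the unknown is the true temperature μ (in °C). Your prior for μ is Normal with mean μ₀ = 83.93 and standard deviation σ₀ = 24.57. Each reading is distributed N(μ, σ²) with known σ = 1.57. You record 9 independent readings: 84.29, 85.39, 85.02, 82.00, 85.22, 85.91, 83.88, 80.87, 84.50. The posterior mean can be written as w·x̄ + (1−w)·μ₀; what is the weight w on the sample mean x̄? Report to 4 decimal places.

0.9995

For Normal data with known variance σ², a Normal(μ₀, σ₀²) prior on μ is conjugate. Posterior precision = 1/σ₀² + n/σ²; posterior mean is the precision-weighted average of μ₀ and x̄.
σ₀² = 24.57² = 603.6849, σ² = 1.57² = 2.4649. Prior precision 1/σ₀² = 1/603.6849; data precision n/σ² = 9/2.4649.
w = (n/σ²)/(1/σ₀² + n/σ²) = n·σ₀²/(σ² + n·σ₀²) = 9·603.6849/(2.4649 + 9·603.6849) = 5433.1641/5435.629 = 0.9995.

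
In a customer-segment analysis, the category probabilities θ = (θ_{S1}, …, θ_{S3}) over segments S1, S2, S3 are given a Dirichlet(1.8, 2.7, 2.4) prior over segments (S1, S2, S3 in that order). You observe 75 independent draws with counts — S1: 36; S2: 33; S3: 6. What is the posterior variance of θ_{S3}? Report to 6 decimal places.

0.001110

The Dirichlet prior is conjugate to the Multinomial likelihood: each posterior αⱼ = prior αⱼ + observed count nⱼ.
Posterior concentration: (37.8, 35.7, 8.4), total = 81.9.
Var[θ_j] = α_j(Σα−α_j)/((Σα)²(Σα+1)) = 8.4·73.5/(81.9²·82.9) = 0.001110.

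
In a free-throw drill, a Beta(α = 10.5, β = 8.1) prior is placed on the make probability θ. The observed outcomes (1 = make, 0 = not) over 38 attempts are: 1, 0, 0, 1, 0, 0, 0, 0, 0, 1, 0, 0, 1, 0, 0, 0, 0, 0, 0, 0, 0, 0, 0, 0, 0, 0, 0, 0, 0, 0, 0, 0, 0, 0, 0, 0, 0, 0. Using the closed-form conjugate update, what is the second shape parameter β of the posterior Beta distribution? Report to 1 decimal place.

The Beta prior is conjugate to a Binomial/Bernoulli likelihood; the update adds successes to α and failures to β.
Posterior: Beta(α+k, β+n−k) = Beta(10.5+4, 8.1+34) = Beta(14.5, 42.1).
Posterior β = 42.1.

42.1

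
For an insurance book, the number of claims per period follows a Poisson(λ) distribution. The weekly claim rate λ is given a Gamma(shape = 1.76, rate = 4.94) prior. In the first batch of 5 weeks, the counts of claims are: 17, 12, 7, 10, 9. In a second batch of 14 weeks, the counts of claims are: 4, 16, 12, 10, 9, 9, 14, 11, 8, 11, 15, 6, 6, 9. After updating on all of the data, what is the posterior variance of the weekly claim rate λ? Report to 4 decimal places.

0.3433

With a Gamma(shape α, rate β) prior, the Poisson likelihood is conjugate: the posterior is Gamma(α + ΣXᵢ, β + n).
Batch 1: sum of counts S = 55 over n = 5 weeks.
After batch 1: Gamma(α+S, β+n) = Gamma(1.76+55, 4.94+5) = Gamma(56.76, 9.94).
Batch 2: sum of counts S = 140 over n = 14 weeks.
After batch 2: Gamma(α+S, β+n) = Gamma(56.76+140, 9.94+14) = Gamma(196.76, 23.94).
Var = α/β² = 196.76/23.94² = 0.3433.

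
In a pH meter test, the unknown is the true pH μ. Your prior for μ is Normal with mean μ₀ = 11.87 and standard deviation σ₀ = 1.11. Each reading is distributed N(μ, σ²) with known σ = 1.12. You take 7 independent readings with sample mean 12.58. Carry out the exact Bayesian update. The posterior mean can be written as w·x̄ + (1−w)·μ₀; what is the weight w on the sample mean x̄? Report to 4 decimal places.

0.8730

For Normal data with known variance σ², a Normal(μ₀, σ₀²) prior on μ is conjugate. Posterior precision = 1/σ₀² + n/σ²; posterior mean is the precision-weighted average of μ₀ and x̄.
σ₀² = 1.11² = 1.2321, σ² = 1.12² = 1.2544. Prior precision 1/σ₀² = 1/1.2321; data precision n/σ² = 7/1.2544.
w = (n/σ²)/(1/σ₀² + n/σ²) = n·σ₀²/(σ² + n·σ₀²) = 7·1.2321/(1.2544 + 7·1.2321) = 8.6247/9.8791 = 0.8730.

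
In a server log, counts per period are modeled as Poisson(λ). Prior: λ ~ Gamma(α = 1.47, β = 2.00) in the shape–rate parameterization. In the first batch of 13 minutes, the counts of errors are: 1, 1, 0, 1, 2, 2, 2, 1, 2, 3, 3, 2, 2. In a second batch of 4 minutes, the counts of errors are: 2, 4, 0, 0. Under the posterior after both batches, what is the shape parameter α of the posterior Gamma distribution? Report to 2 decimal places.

With a Gamma(shape α, rate β) prior, the Poisson likelihood is conjugate: the posterior is Gamma(α + ΣXᵢ, β + n).
Batch 1: sum of counts S = 22 over n = 13 minutes.
After batch 1: Gamma(α+S, β+n) = Gamma(1.47+22, 2.00+13) = Gamma(23.47, 15.00).
Batch 2: sum of counts S = 6 over n = 4 minutes.
After batch 2: Gamma(α+S, β+n) = Gamma(23.47+6, 15.00+4) = Gamma(29.47, 19.00).
Posterior α = 29.47.

29.47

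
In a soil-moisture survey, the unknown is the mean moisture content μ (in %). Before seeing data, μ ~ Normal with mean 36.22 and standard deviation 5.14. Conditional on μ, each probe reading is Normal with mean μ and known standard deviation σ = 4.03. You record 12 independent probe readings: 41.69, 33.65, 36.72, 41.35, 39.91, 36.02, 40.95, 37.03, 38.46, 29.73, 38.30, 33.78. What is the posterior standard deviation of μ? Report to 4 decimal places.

1.1347

For Normal data with known variance σ², a Normal(μ₀, σ₀²) prior on μ is conjugate. Posterior precision = 1/σ₀² + n/σ²; posterior mean is the precision-weighted average of μ₀ and x̄.
σ₀² = 5.14² = 26.4196, σ² = 4.03² = 16.2409; σ² + n·σ₀² = 16.2409 + 12·26.4196 = 333.2761.
Posterior precision = 1/σ₀² + n/σ² = 1/26.4196 + 12/16.2409 = (σ² + n·σ₀²)/(σ₀²σ²) = 333.2761/(26.4196·16.2409); posterior variance σₙ² = σ₀²σ²/(σ² + n·σ₀²) = 26.4196·16.2409/333.2761 = 1.287455.
Posterior SD = √σₙ² = √(26.4196·16.2409/333.2761) = 1.1347.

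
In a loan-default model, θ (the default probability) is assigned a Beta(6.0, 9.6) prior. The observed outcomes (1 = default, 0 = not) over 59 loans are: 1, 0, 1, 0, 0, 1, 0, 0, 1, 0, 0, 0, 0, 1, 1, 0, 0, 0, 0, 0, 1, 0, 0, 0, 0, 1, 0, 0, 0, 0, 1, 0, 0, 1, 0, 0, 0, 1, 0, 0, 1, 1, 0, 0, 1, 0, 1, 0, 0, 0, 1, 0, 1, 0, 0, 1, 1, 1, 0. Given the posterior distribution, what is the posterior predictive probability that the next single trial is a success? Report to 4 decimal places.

0.3485

The Beta prior is conjugate to a Binomial/Bernoulli likelihood; the update adds successes to α and failures to β.
Posterior: Beta(α+k, β+n−k) = Beta(6.0+20, 9.6+39) = Beta(26.0, 48.6).
For a single future Bernoulli trial, P(success | data) = α/(α+β) = 0.3485.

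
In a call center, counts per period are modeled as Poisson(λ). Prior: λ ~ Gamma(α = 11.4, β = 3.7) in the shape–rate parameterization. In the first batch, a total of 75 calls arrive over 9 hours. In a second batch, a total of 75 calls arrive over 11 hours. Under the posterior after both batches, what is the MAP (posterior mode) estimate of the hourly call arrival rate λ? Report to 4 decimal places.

6.7679

With a Gamma(shape α, rate β) prior, the Poisson likelihood is conjugate: the posterior is Gamma(α + ΣXᵢ, β + n).
After batch 1: Gamma(α+S, β+n) = Gamma(11.4+75, 3.7+9) = Gamma(86.4, 12.7).
After batch 2: Gamma(α+S, β+n) = Gamma(86.4+75, 12.7+11) = Gamma(161.4, 23.7).
Mode of Gamma(α,β) for α≥1 is (α−1)/β = 160.4/23.7 = 6.7679.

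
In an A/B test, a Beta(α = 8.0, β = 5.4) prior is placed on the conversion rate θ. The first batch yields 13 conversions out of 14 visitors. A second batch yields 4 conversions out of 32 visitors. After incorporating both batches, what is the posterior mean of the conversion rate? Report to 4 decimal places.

The Beta prior is conjugate to a Binomial/Bernoulli likelihood; the update adds successes to α and failures to β.
After batch 1: Beta(8.0+13, 5.4+1) = Beta(21.0, 6.4).
After batch 2: Beta(21.0+4, 6.4+28) = Beta(25.0, 34.4).
Posterior mean = α/(α+β) = 25.0/59.4 = 0.4209.

0.4209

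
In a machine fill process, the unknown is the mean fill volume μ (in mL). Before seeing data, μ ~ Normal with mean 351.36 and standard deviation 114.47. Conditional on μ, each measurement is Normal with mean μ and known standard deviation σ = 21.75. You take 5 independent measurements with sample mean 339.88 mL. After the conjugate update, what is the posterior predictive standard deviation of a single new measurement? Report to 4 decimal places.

23.8117

For Normal data with known variance σ², a Normal(μ₀, σ₀²) prior on μ is conjugate. Posterior precision = 1/σ₀² + n/σ²; posterior mean is the precision-weighted average of μ₀ and x̄.
σ₀² = 114.47² = 13103.3809, σ² = 21.75² = 473.0625; σ² + n·σ₀² = 473.0625 + 5·13103.3809 = 65989.967.
Posterior precision = 1/σ₀² + n/σ² = 1/13103.3809 + 5/473.0625 = (σ² + n·σ₀²)/(σ₀²σ²) = 65989.967/(13103.3809·473.0625); posterior variance σₙ² = σ₀²σ²/(σ² + n·σ₀²) = 13103.3809·473.0625/65989.967 = 93.934251.
Predictive variance for one new observation = σₙ² + σ² = 13103.3809·473.0625/65989.967 + 473.0625 = σ²·(σ₀² + 65989.967)/65989.967 = 473.0625·79093.3479/65989.967 = 566.996751; SD = √(473.0625·79093.3479/65989.967) = 23.8117.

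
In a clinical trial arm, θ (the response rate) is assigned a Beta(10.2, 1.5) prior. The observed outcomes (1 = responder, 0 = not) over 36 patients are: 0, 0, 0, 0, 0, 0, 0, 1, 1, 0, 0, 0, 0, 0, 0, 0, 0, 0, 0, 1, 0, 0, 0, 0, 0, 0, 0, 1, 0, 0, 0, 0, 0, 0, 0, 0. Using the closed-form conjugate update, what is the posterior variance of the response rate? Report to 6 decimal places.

The Beta prior is conjugate to a Binomial/Bernoulli likelihood; the update adds successes to α and failures to β.
Posterior: Beta(α+k, β+n−k) = Beta(10.2+4, 1.5+32) = Beta(14.2, 33.5).
Var = αβ/((α+β)²(α+β+1)) = 14.2·33.5/(47.7²·48.7) = 0.004293.

0.004293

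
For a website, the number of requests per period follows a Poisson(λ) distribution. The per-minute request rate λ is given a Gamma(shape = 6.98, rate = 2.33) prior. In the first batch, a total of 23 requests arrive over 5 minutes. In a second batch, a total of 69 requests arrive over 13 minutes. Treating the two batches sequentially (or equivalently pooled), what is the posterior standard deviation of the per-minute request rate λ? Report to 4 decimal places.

With a Gamma(shape α, rate β) prior, the Poisson likelihood is conjugate: the posterior is Gamma(α + ΣXᵢ, β + n).
After batch 1: Gamma(α+S, β+n) = Gamma(6.98+23, 2.33+5) = Gamma(29.98, 7.33).
After batch 2: Gamma(α+S, β+n) = Gamma(29.98+69, 7.33+13) = Gamma(98.98, 20.33).
SD = √α/β = √98.98/20.33 = 0.4894.

0.4894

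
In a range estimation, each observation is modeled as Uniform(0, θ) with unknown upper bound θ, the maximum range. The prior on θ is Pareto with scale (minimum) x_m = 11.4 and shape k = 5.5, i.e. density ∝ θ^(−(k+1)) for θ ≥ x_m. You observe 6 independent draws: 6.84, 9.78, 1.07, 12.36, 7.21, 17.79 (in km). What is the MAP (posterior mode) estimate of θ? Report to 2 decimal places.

A Pareto(scale x_m, shape k) prior on the upper bound θ of Uniform(0, θ) is conjugate: posterior is Pareto(max(x_m, max xᵢ), k + n).
Sample maximum = 17.79; prior scale x_m = 11.4 → posterior scale = max = 17.79.
Posterior shape = 5.5 + 6 = 11.5.
The Pareto density is decreasing on [x_m, ∞), so the mode is x_m = 17.79.

17.79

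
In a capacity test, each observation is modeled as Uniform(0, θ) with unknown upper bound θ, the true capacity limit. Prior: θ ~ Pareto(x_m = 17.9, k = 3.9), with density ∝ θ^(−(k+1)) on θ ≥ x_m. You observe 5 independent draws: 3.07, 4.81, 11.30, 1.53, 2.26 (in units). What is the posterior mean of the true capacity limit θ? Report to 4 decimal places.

20.1658

A Pareto(scale x_m, shape k) prior on the upper bound θ of Uniform(0, θ) is conjugate: posterior is Pareto(max(x_m, max xᵢ), k + n).
Sample maximum = 11.30; prior scale x_m = 17.9 → posterior scale = max = 17.90.
Posterior shape = 3.9 + 5 = 8.9.
E[θ|data] = k·x_m/(k−1) = 8.9·17.90/7.9 = 20.1658.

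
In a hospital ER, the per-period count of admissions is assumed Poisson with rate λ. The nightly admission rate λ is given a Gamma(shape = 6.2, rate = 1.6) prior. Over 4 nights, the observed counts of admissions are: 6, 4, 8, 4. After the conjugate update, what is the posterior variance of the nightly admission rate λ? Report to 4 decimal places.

0.8992

With a Gamma(shape α, rate β) prior, the Poisson likelihood is conjugate: the posterior is Gamma(α + ΣXᵢ, β + n).
Sum of counts S = 22 over n = 4 nights.
Posterior: Gamma(α+S, β+n) = Gamma(6.2+22, 1.6+4) = Gamma(28.2, 5.6).
Var = α/β² = 28.2/5.6² = 0.8992.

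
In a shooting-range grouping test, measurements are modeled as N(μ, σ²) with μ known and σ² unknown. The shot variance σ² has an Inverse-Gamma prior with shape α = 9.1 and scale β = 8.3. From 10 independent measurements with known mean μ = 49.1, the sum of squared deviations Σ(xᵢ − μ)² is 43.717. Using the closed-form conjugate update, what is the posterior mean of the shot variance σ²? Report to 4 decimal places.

With known mean μ and an Inverse-Gamma(α, β) prior on σ², the Normal likelihood is conjugate: posterior is Inv-Gamma(α + n/2, β + Σ(xᵢ−μ)²/2).
Posterior: Inv-Gamma(9.1 + 10/2, 8.3 + 43.717/2) = Inv-Gamma(14.10, 30.1585).
E[σ²|data] = β/(α−1) = 30.1585/13.10 = 2.3022.

2.3022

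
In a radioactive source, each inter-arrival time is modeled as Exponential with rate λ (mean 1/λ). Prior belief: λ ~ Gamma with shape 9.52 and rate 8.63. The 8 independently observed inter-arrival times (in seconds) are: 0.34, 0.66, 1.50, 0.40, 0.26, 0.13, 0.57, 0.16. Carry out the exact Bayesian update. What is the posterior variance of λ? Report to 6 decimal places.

With a Gamma(shape α, rate β) prior on the exponential rate λ, the posterior after n observations with total T = Σxᵢ is Gamma(α+n, β+T).
Sum of observations T = 4.02 seconds; n = 8.
Posterior: Gamma(9.52+8, 8.63+4.02) = Gamma(17.52, 12.65).
Var = α/β² = 0.109485.

0.109485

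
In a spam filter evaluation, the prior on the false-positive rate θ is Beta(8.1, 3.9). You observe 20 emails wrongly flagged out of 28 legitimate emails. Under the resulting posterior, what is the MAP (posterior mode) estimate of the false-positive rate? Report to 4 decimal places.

The Beta prior is conjugate to a Binomial/Bernoulli likelihood; the update adds successes to α and failures to β.
Posterior: Beta(α+k, β+n−k) = Beta(8.1+20, 3.9+8) = Beta(28.1, 11.9).
Mode of Beta(a,b) for a,b>1 is (a−1)/(a+b−2) = 27.1/38.0 = 0.7132.

0.7132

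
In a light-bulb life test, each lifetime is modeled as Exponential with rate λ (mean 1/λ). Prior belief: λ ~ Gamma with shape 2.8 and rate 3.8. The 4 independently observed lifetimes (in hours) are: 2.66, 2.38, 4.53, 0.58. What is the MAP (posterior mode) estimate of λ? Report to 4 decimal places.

0.4158

With a Gamma(shape α, rate β) prior on the exponential rate λ, the posterior after n observations with total T = Σxᵢ is Gamma(α+n, β+T).
Sum of observations T = 10.15 hours; n = 4.
Posterior: Gamma(2.8+4, 3.8+10.15) = Gamma(6.8, 13.95).
Mode = (α−1)/β = 0.4158.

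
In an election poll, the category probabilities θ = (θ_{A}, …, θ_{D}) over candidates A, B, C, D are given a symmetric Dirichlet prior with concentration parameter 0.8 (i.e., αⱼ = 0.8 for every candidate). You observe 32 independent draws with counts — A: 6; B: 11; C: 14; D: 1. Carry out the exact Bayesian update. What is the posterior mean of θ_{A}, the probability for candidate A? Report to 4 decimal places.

0.1932

The Dirichlet prior is conjugate to the Multinomial likelihood: each posterior αⱼ = prior αⱼ + observed count nⱼ.
Posterior concentration: (6.8, 11.8, 14.8, 1.8), total = 35.2.
E[θ_{A}|data] = α_{A}/Σα = 6.8/35.2 = 0.1932.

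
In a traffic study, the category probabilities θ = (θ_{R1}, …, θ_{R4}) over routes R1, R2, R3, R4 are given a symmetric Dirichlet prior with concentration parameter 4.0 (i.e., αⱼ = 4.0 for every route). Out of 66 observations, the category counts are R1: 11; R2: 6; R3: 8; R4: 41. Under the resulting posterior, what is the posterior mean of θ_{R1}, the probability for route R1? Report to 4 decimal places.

0.1829

The Dirichlet prior is conjugate to the Multinomial likelihood: each posterior αⱼ = prior αⱼ + observed count nⱼ.
Posterior concentration: (15.0, 10.0, 12.0, 45.0), total = 82.0.
E[θ_{R1}|data] = α_{R1}/Σα = 15.0/82.0 = 0.1829.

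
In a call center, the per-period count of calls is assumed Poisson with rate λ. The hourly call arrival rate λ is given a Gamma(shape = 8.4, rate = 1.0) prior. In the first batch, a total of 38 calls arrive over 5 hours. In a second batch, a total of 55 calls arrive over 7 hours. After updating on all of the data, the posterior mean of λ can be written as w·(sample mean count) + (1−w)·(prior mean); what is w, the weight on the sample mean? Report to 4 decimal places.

0.9231

With a Gamma(shape α, rate β) prior, the Poisson likelihood is conjugate: the posterior is Gamma(α + ΣXᵢ, β + n).
Total number of hours: n = 5 + 7 = 12.
Posterior mean = (α₀+S)/(β₀+n) = [n/(β₀+n)]·(S/n) + [β₀/(β₀+n)]·(α₀/β₀), so only n and β₀ enter the weight.
Weight on data w = n/(β₀+n) = 12/(1.0+12) = 12/13.0 = 0.9231.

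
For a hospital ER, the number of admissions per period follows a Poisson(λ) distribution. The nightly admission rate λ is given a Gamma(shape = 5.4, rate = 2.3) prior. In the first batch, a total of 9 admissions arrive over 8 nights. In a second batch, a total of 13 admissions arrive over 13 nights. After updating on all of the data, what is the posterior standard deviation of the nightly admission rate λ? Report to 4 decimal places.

0.2247

With a Gamma(shape α, rate β) prior, the Poisson likelihood is conjugate: the posterior is Gamma(α + ΣXᵢ, β + n).
After batch 1: Gamma(α+S, β+n) = Gamma(5.4+9, 2.3+8) = Gamma(14.4, 10.3).
After batch 2: Gamma(α+S, β+n) = Gamma(14.4+13, 10.3+13) = Gamma(27.4, 23.3).
SD = √α/β = √27.4/23.3 = 0.2247.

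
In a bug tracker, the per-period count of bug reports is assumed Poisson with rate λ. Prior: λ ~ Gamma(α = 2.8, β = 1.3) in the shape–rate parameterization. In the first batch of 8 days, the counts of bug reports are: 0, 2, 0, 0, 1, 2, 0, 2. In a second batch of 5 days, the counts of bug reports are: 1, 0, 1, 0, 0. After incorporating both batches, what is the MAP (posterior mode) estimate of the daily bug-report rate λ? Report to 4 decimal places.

With a Gamma(shape α, rate β) prior, the Poisson likelihood is conjugate: the posterior is Gamma(α + ΣXᵢ, β + n).
Batch 1: sum of counts S = 7 over n = 8 days.
After batch 1: Gamma(α+S, β+n) = Gamma(2.8+7, 1.3+8) = Gamma(9.8, 9.3).
Batch 2: sum of counts S = 2 over n = 5 days.
After batch 2: Gamma(α+S, β+n) = Gamma(9.8+2, 9.3+5) = Gamma(11.8, 14.3).
Mode of Gamma(α,β) for α≥1 is (α−1)/β = 10.8/14.3 = 0.7552.

0.7552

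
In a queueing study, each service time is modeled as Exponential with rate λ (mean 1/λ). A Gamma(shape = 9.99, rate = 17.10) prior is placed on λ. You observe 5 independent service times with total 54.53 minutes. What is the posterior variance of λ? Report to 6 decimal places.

0.002922

With a Gamma(shape α, rate β) prior on the exponential rate λ, the posterior after n observations with total T = Σxᵢ is Gamma(α+n, β+T).
Posterior: Gamma(9.99+5, 17.10+54.53) = Gamma(14.99, 71.63).
Var = α/β² = 0.002922.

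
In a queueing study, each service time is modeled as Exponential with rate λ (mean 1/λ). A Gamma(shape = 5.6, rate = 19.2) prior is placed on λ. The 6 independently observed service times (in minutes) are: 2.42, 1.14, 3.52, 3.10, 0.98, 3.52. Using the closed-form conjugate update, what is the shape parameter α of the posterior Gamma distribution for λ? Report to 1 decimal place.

11.6

With a Gamma(shape α, rate β) prior on the exponential rate λ, the posterior after n observations with total T = Σxᵢ is Gamma(α+n, β+T).
Sum of observations T = 14.68 minutes; n = 6.
Posterior: Gamma(5.6+6, 19.2+14.68) = Gamma(11.6, 33.88).
Posterior α = 11.6.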